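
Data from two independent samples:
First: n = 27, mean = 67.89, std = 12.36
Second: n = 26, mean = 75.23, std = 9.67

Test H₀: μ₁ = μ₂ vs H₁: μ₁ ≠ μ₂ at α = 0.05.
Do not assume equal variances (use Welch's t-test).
Welch's two-sample t-test:
H₀: μ₁ = μ₂
H₁: μ₁ ≠ μ₂
s₁²/n₁ = 12.36²/27 = 5.6581,  s₂²/n₂ = 9.67²/26 = 3.5965
SE = √(s₁²/n₁ + s₂²/n₂) = √(5.6581 + 3.5965) = 3.0421
df (Welch-Satterthwaite) = (s₁²/n₁ + s₂²/n₂)² / [(s₁²/n₁)²/(n₁-1) + (s₂²/n₂)²/(n₂-1)] ≈ 48.98
t = (x̄₁ - x̄₂) / SE = (67.89 - 75.23) / 3.0421 = -7.34 / 3.0421 = -2.413
p-value = 0.0196

Since p-value < α = 0.05, we reject H₀.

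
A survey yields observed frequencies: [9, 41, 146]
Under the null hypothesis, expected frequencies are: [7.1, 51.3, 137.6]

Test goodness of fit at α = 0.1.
Chi-square goodness of fit test:
H₀: observed counts match expected distribution
H₁: observed counts differ from expected distribution
df = k - 1 = 2
χ² = Σ(O - E)²/E
   = (9 - 7.1)²/7.1 + (41 - 51.3)²/51.3 + (146 - 137.6)²/137.6
   = 0.508 + 2.068 + 0.513
   = 3.09
p-value = 0.2134

Since p-value > α = 0.1, we fail to reject H₀.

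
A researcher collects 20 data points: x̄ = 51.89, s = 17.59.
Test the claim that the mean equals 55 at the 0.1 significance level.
One-sample t-test:
H₀: μ = 55
H₁: μ ≠ 55
df = n - 1 = 19
t = (x̄ - μ₀) / (s/√n) = (51.89 - 55) / (17.59/√20) = -0.791
p-value = 0.4389

Since p-value > α = 0.1, we fail to reject H₀.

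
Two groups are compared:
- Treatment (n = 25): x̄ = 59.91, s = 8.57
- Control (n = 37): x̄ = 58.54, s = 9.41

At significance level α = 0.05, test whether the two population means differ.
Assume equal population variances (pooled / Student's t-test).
Student's two-sample t-test (equal variances):
H₀: μ₁ = μ₂
H₁: μ₁ ≠ μ₂
df = n₁ + n₂ - 2 = 60
Pooled variance s_p² = [(n₁-1)s₁² + (n₂-1)s₂²] / (n₁ + n₂ - 2) = [(24)(8.57²) + (36)(9.41²)] / 60 = 82.5068
SE = √(s_p²(1/n₁ + 1/n₂)) = √(82.5068 × (1/25 + 1/37)) = 2.3516
t = (x̄₁ - x̄₂) / SE = (59.91 - 58.54) / 2.3516 = 1.37 / 2.3516 = 0.583
p-value = 0.5624

Since p-value > α = 0.05, we fail to reject H₀.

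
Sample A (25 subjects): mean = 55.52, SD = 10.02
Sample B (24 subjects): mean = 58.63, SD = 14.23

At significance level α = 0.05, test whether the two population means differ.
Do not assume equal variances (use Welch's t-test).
Welch's two-sample t-test:
H₀: μ₁ = μ₂
H₁: μ₁ ≠ μ₂
s₁²/n₁ = 10.02²/25 = 4.0160,  s₂²/n₂ = 14.23²/24 = 8.4372
SE = √(s₁²/n₁ + s₂²/n₂) = √(4.0160 + 8.4372) = 3.5289
df (Welch-Satterthwaite) = (s₁²/n₁ + s₂²/n₂)² / [(s₁²/n₁)²/(n₁-1) + (s₂²/n₂)²/(n₂-1)] ≈ 41.17
t = (x̄₁ - x̄₂) / SE = (55.52 - 58.63) / 3.5289 = -3.11 / 3.5289 = -0.881
p-value = 0.3833

Since p-value > α = 0.05, we fail to reject H₀.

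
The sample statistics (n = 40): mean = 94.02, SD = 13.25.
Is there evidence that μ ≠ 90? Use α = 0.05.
One-sample t-test:
H₀: μ = 90
H₁: μ ≠ 90
df = n - 1 = 39
t = (x̄ - μ₀) / (s/√n) = (94.02 - 90) / (13.25/√40) = 1.919
p-value = 0.0623

Since p-value > α = 0.05, we fail to reject H₀.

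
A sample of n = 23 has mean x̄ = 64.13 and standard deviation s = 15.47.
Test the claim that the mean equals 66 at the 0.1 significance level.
One-sample t-test:
H₀: μ = 66
H₁: μ ≠ 66
df = n - 1 = 22
t = (x̄ - μ₀) / (s/√n) = (64.13 - 66) / (15.47/√23) = -0.580
p-value = 0.5680

Since p-value > α = 0.1, we fail to reject H₀.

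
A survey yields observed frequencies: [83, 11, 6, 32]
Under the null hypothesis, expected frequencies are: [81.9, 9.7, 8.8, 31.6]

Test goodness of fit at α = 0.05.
Chi-square goodness of fit test:
H₀: observed counts match expected distribution
H₁: observed counts differ from expected distribution
df = k - 1 = 3
χ² = Σ(O - E)²/E
   = (83 - 81.9)²/81.9 + (11 - 9.7)²/9.7 + (6 - 8.8)²/8.8 + (32 - 31.6)²/31.6
   = 0.015 + 0.174 + 0.891 + 0.005
   = 1.08
p-value = 0.7807

Since p-value > α = 0.05, we fail to reject H₀.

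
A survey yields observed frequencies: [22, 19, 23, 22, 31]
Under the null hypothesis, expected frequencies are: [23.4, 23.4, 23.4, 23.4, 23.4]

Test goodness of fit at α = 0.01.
Chi-square goodness of fit test:
H₀: observed counts match expected distribution
H₁: observed counts differ from expected distribution
df = k - 1 = 4
χ² = Σ(O - E)²/E
   = (22 - 23.4)²/23.4 + (19 - 23.4)²/23.4 + (23 - 23.4)²/23.4 + (22 - 23.4)²/23.4 + (31 - 23.4)²/23.4
   = 0.084 + 0.827 + 0.007 + 0.084 + 2.468
   = 3.47
p-value = 0.4824

Since p-value > α = 0.01, we fail to reject H₀.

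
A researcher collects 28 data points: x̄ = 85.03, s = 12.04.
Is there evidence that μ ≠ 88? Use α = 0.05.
One-sample t-test:
H₀: μ = 88
H₁: μ ≠ 88
df = n - 1 = 27
t = (x̄ - μ₀) / (s/√n) = (85.03 - 88) / (12.04/√28) = -1.305
p-value = 0.2028

Since p-value > α = 0.05, we fail to reject H₀.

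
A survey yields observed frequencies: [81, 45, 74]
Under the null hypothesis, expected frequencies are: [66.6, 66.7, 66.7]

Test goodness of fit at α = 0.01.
Chi-square goodness of fit test:
H₀: observed counts match expected distribution
H₁: observed counts differ from expected distribution
df = k - 1 = 2
χ² = Σ(O - E)²/E
   = (81 - 66.6)²/66.6 + (45 - 66.7)²/66.7 + (74 - 66.7)²/66.7
   = 3.114 + 7.060 + 0.799
   = 10.97
p-value = 0.0041

Since p-value < α = 0.01, we reject H₀.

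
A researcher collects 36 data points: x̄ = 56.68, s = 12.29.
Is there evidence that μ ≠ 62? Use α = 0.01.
One-sample t-test:
H₀: μ = 62
H₁: μ ≠ 62
df = n - 1 = 35
t = (x̄ - μ₀) / (s/√n) = (56.68 - 62) / (12.29/√36) = -2.597
p-value = 0.0137

Since p-value > α = 0.01, we fail to reject H₀.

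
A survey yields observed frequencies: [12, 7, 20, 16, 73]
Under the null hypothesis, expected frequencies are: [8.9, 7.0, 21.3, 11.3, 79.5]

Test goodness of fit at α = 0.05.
Chi-square goodness of fit test:
H₀: observed counts match expected distribution
H₁: observed counts differ from expected distribution
df = k - 1 = 4
χ² = Σ(O - E)²/E
   = (12 - 8.9)²/8.9 + (7 - 7.0)²/7.0 + (20 - 21.3)²/21.3 + (16 - 11.3)²/11.3 + (73 - 79.5)²/79.5
   = 1.080 + 0.000 + 0.079 + 1.955 + 0.531
   = 3.65
p-value = 0.4561

Since p-value > α = 0.05, we fail to reject H₀.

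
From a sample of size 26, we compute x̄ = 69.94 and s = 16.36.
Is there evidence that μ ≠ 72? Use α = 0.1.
One-sample t-test:
H₀: μ = 72
H₁: μ ≠ 72
df = n - 1 = 25
t = (x̄ - μ₀) / (s/√n) = (69.94 - 72) / (16.36/√26) = -0.642
p-value = 0.5267

Since p-value > α = 0.1, we fail to reject H₀.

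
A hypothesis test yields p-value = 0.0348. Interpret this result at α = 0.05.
Since p = 0.0348 < α = 0.05, reject H₀.
There is sufficient evidence to reject the null hypothesis; the result is statistically significant at the 0.05 level.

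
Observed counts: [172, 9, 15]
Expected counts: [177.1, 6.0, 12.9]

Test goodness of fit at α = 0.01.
Chi-square goodness of fit test:
H₀: observed counts match expected distribution
H₁: observed counts differ from expected distribution
df = k - 1 = 2
χ² = Σ(O - E)²/E
   = (172 - 177.1)²/177.1 + (9 - 6.0)²/6.0 + (15 - 12.9)²/12.9
   = 0.147 + 1.500 + 0.342
   = 1.99
p-value = 0.3700

Since p-value > α = 0.01, we fail to reject H₀.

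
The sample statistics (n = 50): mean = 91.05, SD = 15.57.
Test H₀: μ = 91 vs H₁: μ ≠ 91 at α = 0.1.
One-sample t-test:
H₀: μ = 91
H₁: μ ≠ 91
df = n - 1 = 49
t = (x̄ - μ₀) / (s/√n) = (91.05 - 91) / (15.57/√50) = 0.023
p-value = 0.9820

Since p-value > α = 0.1, we fail to reject H₀.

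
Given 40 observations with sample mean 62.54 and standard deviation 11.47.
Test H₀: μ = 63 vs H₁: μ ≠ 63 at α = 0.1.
One-sample t-test:
H₀: μ = 63
H₁: μ ≠ 63
df = n - 1 = 39
t = (x̄ - μ₀) / (s/√n) = (62.54 - 63) / (11.47/√40) = -0.254
p-value = 0.8011

Since p-value > α = 0.1, we fail to reject H₀.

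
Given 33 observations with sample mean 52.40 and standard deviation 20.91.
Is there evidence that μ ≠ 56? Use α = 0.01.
One-sample t-test:
H₀: μ = 56
H₁: μ ≠ 56
df = n - 1 = 32
t = (x̄ - μ₀) / (s/√n) = (52.40 - 56) / (20.91/√33) = -0.989
p-value = 0.3301

Since p-value > α = 0.01, we fail to reject H₀.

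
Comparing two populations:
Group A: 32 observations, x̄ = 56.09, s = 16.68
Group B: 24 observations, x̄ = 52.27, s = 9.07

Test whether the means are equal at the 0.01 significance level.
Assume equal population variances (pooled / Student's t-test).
Student's two-sample t-test (equal variances):
H₀: μ₁ = μ₂
H₁: μ₁ ≠ μ₂
df = n₁ + n₂ - 2 = 54
Pooled variance s_p² = [(n₁-1)s₁² + (n₂-1)s₂²] / (n₁ + n₂ - 2) = [(31)(16.68²) + (23)(9.07²)] / 54 = 194.7590
SE = √(s_p²(1/n₁ + 1/n₂)) = √(194.7590 × (1/32 + 1/24)) = 3.7684
t = (x̄₁ - x̄₂) / SE = (56.09 - 52.27) / 3.7684 = 3.82 / 3.7684 = 1.014
p-value = 0.3153

Since p-value > α = 0.01, we fail to reject H₀.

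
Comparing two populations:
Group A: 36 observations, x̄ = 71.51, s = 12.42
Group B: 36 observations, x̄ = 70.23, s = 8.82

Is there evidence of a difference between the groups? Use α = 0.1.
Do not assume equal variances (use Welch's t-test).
Welch's two-sample t-test:
H₀: μ₁ = μ₂
H₁: μ₁ ≠ μ₂
s₁²/n₁ = 12.42²/36 = 4.2849,  s₂²/n₂ = 8.82²/36 = 2.1609
SE = √(s₁²/n₁ + s₂²/n₂) = √(4.2849 + 2.1609) = 2.5389
df (Welch-Satterthwaite) = (s₁²/n₁ + s₂²/n₂)² / [(s₁²/n₁)²/(n₁-1) + (s₂²/n₂)²/(n₂-1)] ≈ 63.14
t = (x̄₁ - x̄₂) / SE = (71.51 - 70.23) / 2.5389 = 1.28 / 2.5389 = 0.504
p-value = 0.6159

Since p-value > α = 0.1, we fail to reject H₀.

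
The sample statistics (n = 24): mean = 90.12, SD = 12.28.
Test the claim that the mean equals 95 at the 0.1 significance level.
One-sample t-test:
H₀: μ = 95
H₁: μ ≠ 95
df = n - 1 = 23
t = (x̄ - μ₀) / (s/√n) = (90.12 - 95) / (12.28/√24) = -1.947
p-value = 0.0639

Since p-value < α = 0.1, we reject H₀.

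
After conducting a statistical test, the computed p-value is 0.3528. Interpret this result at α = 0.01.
Since p = 0.3528 > α = 0.01, fail to reject H₀.
There is insufficient evidence to reject the null hypothesis; the result is not statistically significant at the 0.01 level.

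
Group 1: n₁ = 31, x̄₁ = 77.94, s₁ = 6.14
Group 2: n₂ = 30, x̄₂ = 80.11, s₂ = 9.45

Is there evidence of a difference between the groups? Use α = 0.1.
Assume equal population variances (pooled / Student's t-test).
Student's two-sample t-test (equal variances):
H₀: μ₁ = μ₂
H₁: μ₁ ≠ μ₂
df = n₁ + n₂ - 2 = 59
Pooled variance s_p² = [(n₁-1)s₁² + (n₂-1)s₂²] / (n₁ + n₂ - 2) = [(30)(6.14²) + (29)(9.45²)] / 59 = 63.0637
SE = √(s_p²(1/n₁ + 1/n₂)) = √(63.0637 × (1/31 + 1/30)) = 2.0338
t = (x̄₁ - x̄₂) / SE = (77.94 - 80.11) / 2.0338 = -2.17 / 2.0338 = -1.067
p-value = 0.2903

Since p-value > α = 0.1, we fail to reject H₀.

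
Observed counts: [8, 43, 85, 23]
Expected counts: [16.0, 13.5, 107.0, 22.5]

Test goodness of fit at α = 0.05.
Chi-square goodness of fit test:
H₀: observed counts match expected distribution
H₁: observed counts differ from expected distribution
df = k - 1 = 3
χ² = Σ(O - E)²/E
   = (8 - 16.0)²/16.0 + (43 - 13.5)²/13.5 + (85 - 107.0)²/107.0 + (23 - 22.5)²/22.5
   = 4.000 + 64.463 + 4.523 + 0.011
   = 73.00
p-value < 0.0001

Since p-value < α = 0.05, we reject H₀.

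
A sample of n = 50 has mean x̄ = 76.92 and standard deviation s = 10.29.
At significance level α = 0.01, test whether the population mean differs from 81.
One-sample t-test:
H₀: μ = 81
H₁: μ ≠ 81
df = n - 1 = 49
t = (x̄ - μ₀) / (s/√n) = (76.92 - 81) / (10.29/√50) = -2.804
p-value = 0.0072

Since p-value < α = 0.01, we reject H₀.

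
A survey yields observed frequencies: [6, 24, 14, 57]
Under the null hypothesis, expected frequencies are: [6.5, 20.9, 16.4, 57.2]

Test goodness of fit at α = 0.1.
Chi-square goodness of fit test:
H₀: observed counts match expected distribution
H₁: observed counts differ from expected distribution
df = k - 1 = 3
χ² = Σ(O - E)²/E
   = (6 - 6.5)²/6.5 + (24 - 20.9)²/20.9 + (14 - 16.4)²/16.4 + (57 - 57.2)²/57.2
   = 0.038 + 0.460 + 0.351 + 0.001
   = 0.85
p-value = 0.8374

Since p-value > α = 0.1, we fail to reject H₀.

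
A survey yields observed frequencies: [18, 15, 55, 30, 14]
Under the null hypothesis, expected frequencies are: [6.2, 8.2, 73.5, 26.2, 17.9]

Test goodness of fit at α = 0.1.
Chi-square goodness of fit test:
H₀: observed counts match expected distribution
H₁: observed counts differ from expected distribution
df = k - 1 = 4
χ² = Σ(O - E)²/E
   = (18 - 6.2)²/6.2 + (15 - 8.2)²/8.2 + (55 - 73.5)²/73.5 + (30 - 26.2)²/26.2 + (14 - 17.9)²/17.9
   = 22.458 + 5.639 + 4.656 + 0.551 + 0.850
   = 34.15
p-value < 0.0001

Since p-value < α = 0.1, we reject H₀.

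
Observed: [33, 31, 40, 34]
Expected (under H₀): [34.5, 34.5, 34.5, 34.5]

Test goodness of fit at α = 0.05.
Chi-square goodness of fit test:
H₀: observed counts match expected distribution
H₁: observed counts differ from expected distribution
df = k - 1 = 3
χ² = Σ(O - E)²/E
   = (33 - 34.5)²/34.5 + (31 - 34.5)²/34.5 + (40 - 34.5)²/34.5 + (34 - 34.5)²/34.5
   = 0.065 + 0.355 + 0.877 + 0.007
   = 1.30
p-value = 0.7281

Since p-value > α = 0.05, we fail to reject H₀.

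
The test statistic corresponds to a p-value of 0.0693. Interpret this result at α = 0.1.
Since p = 0.0693 < α = 0.1, reject H₀.
There is sufficient evidence to reject the null hypothesis; the result is statistically significant at the 0.1 level.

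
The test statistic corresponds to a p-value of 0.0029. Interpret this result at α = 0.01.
Since p = 0.0029 < α = 0.01, reject H₀.
There is sufficient evidence to reject the null hypothesis; the result is statistically significant at the 0.01 level.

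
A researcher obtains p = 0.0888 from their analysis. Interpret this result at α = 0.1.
Since p = 0.0888 < α = 0.1, reject H₀.
There is sufficient evidence to reject the null hypothesis; the result is statistically significant at the 0.1 level.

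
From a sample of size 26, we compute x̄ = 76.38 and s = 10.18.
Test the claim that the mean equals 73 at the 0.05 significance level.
One-sample t-test:
H₀: μ = 73
H₁: μ ≠ 73
df = n - 1 = 25
t = (x̄ - μ₀) / (s/√n) = (76.38 - 73) / (10.18/√26) = 1.693
p-value = 0.1029

Since p-value > α = 0.05, we fail to reject H₀.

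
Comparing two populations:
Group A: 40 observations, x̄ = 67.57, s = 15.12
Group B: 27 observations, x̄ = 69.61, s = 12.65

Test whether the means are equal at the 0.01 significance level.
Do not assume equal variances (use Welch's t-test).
Welch's two-sample t-test:
H₀: μ₁ = μ₂
H₁: μ₁ ≠ μ₂
s₁²/n₁ = 15.12²/40 = 5.7154,  s₂²/n₂ = 12.65²/27 = 5.9268
SE = √(s₁²/n₁ + s₂²/n₂) = √(5.7154 + 5.9268) = 3.4121
df (Welch-Satterthwaite) = (s₁²/n₁ + s₂²/n₂)² / [(s₁²/n₁)²/(n₁-1) + (s₂²/n₂)²/(n₂-1)] ≈ 61.93
t = (x̄₁ - x̄₂) / SE = (67.57 - 69.61) / 3.4121 = -2.04 / 3.4121 = -0.598
p-value = 0.5521

Since p-value > α = 0.01, we fail to reject H₀.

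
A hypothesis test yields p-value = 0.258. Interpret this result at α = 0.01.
Since p = 0.258 > α = 0.01, fail to reject H₀.
There is insufficient evidence to reject the null hypothesis; the result is not statistically significant at the 0.01 level.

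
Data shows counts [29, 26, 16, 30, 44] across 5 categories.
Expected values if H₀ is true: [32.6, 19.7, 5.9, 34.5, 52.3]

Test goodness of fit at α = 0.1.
Chi-square goodness of fit test:
H₀: observed counts match expected distribution
H₁: observed counts differ from expected distribution
df = k - 1 = 4
χ² = Σ(O - E)²/E
   = (29 - 32.6)²/32.6 + (26 - 19.7)²/19.7 + (16 - 5.9)²/5.9 + (30 - 34.5)²/34.5 + (44 - 52.3)²/52.3
   = 0.398 + 2.015 + 17.290 + 0.587 + 1.317
   = 21.61
p-value = 0.0002

Since p-value < α = 0.1, we reject H₀.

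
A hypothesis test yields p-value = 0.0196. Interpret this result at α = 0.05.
Since p = 0.0196 < α = 0.05, reject H₀.
There is sufficient evidence to reject the null hypothesis; the result is statistically significant at the 0.05 level.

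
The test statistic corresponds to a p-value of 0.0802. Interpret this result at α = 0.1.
Since p = 0.0802 < α = 0.1, reject H₀.
There is sufficient evidence to reject the null hypothesis; the result is statistically significant at the 0.1 level.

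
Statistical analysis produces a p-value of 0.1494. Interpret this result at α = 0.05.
Since p = 0.1494 > α = 0.05, fail to reject H₀.
There is insufficient evidence to reject the null hypothesis; the result is not statistically significant at the 0.05 level.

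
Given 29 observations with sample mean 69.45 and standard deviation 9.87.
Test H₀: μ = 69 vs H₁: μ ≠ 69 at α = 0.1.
One-sample t-test:
H₀: μ = 69
H₁: μ ≠ 69
df = n - 1 = 28
t = (x̄ - μ₀) / (s/√n) = (69.45 - 69) / (9.87/√29) = 0.246
p-value = 0.8078

Since p-value > α = 0.1, we fail to reject H₀.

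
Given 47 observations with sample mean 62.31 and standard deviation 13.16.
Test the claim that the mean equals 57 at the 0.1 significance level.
One-sample t-test:
H₀: μ = 57
H₁: μ ≠ 57
df = n - 1 = 46
t = (x̄ - μ₀) / (s/√n) = (62.31 - 57) / (13.16/√47) = 2.766
p-value = 0.0081

Since p-value < α = 0.1, we reject H₀.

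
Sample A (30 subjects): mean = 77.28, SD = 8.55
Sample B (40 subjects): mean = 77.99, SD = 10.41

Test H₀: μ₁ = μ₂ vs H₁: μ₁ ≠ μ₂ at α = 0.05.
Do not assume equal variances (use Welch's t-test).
Welch's two-sample t-test:
H₀: μ₁ = μ₂
H₁: μ₁ ≠ μ₂
s₁²/n₁ = 8.55²/30 = 2.4368,  s₂²/n₂ = 10.41²/40 = 2.7092
SE = √(s₁²/n₁ + s₂²/n₂) = √(2.4368 + 2.7092) = 2.2685
df (Welch-Satterthwaite) = (s₁²/n₁ + s₂²/n₂)² / [(s₁²/n₁)²/(n₁-1) + (s₂²/n₂)²/(n₂-1)] ≈ 67.39
t = (x̄₁ - x̄₂) / SE = (77.28 - 77.99) / 2.2685 = -0.71 / 2.2685 = -0.313
p-value = 0.7553

Since p-value > α = 0.05, we fail to reject H₀.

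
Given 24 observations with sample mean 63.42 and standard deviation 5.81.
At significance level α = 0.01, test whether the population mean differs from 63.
One-sample t-test:
H₀: μ = 63
H₁: μ ≠ 63
df = n - 1 = 23
t = (x̄ - μ₀) / (s/√n) = (63.42 - 63) / (5.81/√24) = 0.354
p-value = 0.7265

Since p-value > α = 0.01, we fail to reject H₀.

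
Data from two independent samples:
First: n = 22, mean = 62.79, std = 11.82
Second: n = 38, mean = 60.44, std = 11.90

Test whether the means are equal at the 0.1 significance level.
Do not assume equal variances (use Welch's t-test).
Welch's two-sample t-test:
H₀: μ₁ = μ₂
H₁: μ₁ ≠ μ₂
s₁²/n₁ = 11.82²/22 = 6.3506,  s₂²/n₂ = 11.90²/38 = 3.7266
SE = √(s₁²/n₁ + s₂²/n₂) = √(6.3506 + 3.7266) = 3.1745
df (Welch-Satterthwaite) = (s₁²/n₁ + s₂²/n₂)² / [(s₁²/n₁)²/(n₁-1) + (s₂²/n₂)²/(n₂-1)] ≈ 44.23
t = (x̄₁ - x̄₂) / SE = (62.79 - 60.44) / 3.1745 = 2.35 / 3.1745 = 0.740
p-value = 0.4630

Since p-value > α = 0.1, we fail to reject H₀.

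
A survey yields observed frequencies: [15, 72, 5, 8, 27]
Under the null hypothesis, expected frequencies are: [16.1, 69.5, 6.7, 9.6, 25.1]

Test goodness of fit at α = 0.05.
Chi-square goodness of fit test:
H₀: observed counts match expected distribution
H₁: observed counts differ from expected distribution
df = k - 1 = 4
χ² = Σ(O - E)²/E
   = (15 - 16.1)²/16.1 + (72 - 69.5)²/69.5 + (5 - 6.7)²/6.7 + (8 - 9.6)²/9.6 + (27 - 25.1)²/25.1
   = 0.075 + 0.090 + 0.431 + 0.267 + 0.144
   = 1.01
p-value = 0.9087

Since p-value > α = 0.05, we fail to reject H₀.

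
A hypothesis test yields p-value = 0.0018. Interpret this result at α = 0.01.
Since p = 0.0018 < α = 0.01, reject H₀.
There is sufficient evidence to reject the null hypothesis; the result is statistically significant at the 0.01 level.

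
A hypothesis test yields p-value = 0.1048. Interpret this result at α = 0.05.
Since p = 0.1048 > α = 0.05, fail to reject H₀.
There is insufficient evidence to reject the null hypothesis; the result is not statistically significant at the 0.05 level.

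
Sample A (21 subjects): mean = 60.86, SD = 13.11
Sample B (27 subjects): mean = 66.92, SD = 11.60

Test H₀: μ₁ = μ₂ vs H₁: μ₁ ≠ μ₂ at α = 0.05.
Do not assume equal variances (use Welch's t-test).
Welch's two-sample t-test:
H₀: μ₁ = μ₂
H₁: μ₁ ≠ μ₂
s₁²/n₁ = 13.11²/21 = 8.1844,  s₂²/n₂ = 11.60²/27 = 4.9837
SE = √(s₁²/n₁ + s₂²/n₂) = √(8.1844 + 4.9837) = 3.6288
df (Welch-Satterthwaite) = (s₁²/n₁ + s₂²/n₂)² / [(s₁²/n₁)²/(n₁-1) + (s₂²/n₂)²/(n₂-1)] ≈ 40.28
t = (x̄₁ - x̄₂) / SE = (60.86 - 66.92) / 3.6288 = -6.06 / 3.6288 = -1.670
p-value = 0.1027

Since p-value > α = 0.05, we fail to reject H₀.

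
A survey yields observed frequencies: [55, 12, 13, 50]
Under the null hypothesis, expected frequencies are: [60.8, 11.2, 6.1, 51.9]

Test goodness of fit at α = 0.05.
Chi-square goodness of fit test:
H₀: observed counts match expected distribution
H₁: observed counts differ from expected distribution
df = k - 1 = 3
χ² = Σ(O - E)²/E
   = (55 - 60.8)²/60.8 + (12 - 11.2)²/11.2 + (13 - 6.1)²/6.1 + (50 - 51.9)²/51.9
   = 0.553 + 0.057 + 7.805 + 0.070
   = 8.48
p-value = 0.0370

Since p-value < α = 0.05, we reject H₀.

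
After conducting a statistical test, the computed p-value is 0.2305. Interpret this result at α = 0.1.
Since p = 0.2305 > α = 0.1, fail to reject H₀.
There is insufficient evidence to reject the null hypothesis; the result is not statistically significant at the 0.1 level.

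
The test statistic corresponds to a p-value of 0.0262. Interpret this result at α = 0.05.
Since p = 0.0262 < α = 0.05, reject H₀.
There is sufficient evidence to reject the null hypothesis; the result is statistically significant at the 0.05 level.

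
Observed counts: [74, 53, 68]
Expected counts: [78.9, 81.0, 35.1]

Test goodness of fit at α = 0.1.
Chi-square goodness of fit test:
H₀: observed counts match expected distribution
H₁: observed counts differ from expected distribution
df = k - 1 = 2
χ² = Σ(O - E)²/E
   = (74 - 78.9)²/78.9 + (53 - 81.0)²/81.0 + (68 - 35.1)²/35.1
   = 0.304 + 9.679 + 30.838
   = 40.82
p-value < 0.0001

Since p-value < α = 0.1, we reject H₀.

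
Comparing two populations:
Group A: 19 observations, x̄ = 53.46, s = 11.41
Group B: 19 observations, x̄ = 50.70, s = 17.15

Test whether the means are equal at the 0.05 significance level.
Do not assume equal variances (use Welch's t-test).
Welch's two-sample t-test:
H₀: μ₁ = μ₂
H₁: μ₁ ≠ μ₂
s₁²/n₁ = 11.41²/19 = 6.8520,  s₂²/n₂ = 17.15²/19 = 15.4801
SE = √(s₁²/n₁ + s₂²/n₂) = √(6.8520 + 15.4801) = 4.7257
df (Welch-Satterthwaite) = (s₁²/n₁ + s₂²/n₂)² / [(s₁²/n₁)²/(n₁-1) + (s₂²/n₂)²/(n₂-1)] ≈ 31.32
t = (x̄₁ - x̄₂) / SE = (53.46 - 50.70) / 4.7257 = 2.76 / 4.7257 = 0.584
p-value = 0.5634

Since p-value > α = 0.05, we fail to reject H₀.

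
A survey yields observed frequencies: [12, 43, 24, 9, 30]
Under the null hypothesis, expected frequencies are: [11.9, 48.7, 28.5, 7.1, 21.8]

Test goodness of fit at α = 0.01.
Chi-square goodness of fit test:
H₀: observed counts match expected distribution
H₁: observed counts differ from expected distribution
df = k - 1 = 4
χ² = Σ(O - E)²/E
   = (12 - 11.9)²/11.9 + (43 - 48.7)²/48.7 + (24 - 28.5)²/28.5 + (9 - 7.1)²/7.1 + (30 - 21.8)²/21.8
   = 0.001 + 0.667 + 0.711 + 0.508 + 3.084
   = 4.97
p-value = 0.2902

Since p-value > α = 0.01, we fail to reject H₀.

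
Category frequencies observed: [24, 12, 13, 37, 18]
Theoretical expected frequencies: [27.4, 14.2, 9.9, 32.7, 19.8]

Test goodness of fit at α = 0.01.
Chi-square goodness of fit test:
H₀: observed counts match expected distribution
H₁: observed counts differ from expected distribution
df = k - 1 = 4
χ² = Σ(O - E)²/E
   = (24 - 27.4)²/27.4 + (12 - 14.2)²/14.2 + (13 - 9.9)²/9.9 + (37 - 32.7)²/32.7 + (18 - 19.8)²/19.8
   = 0.422 + 0.341 + 0.971 + 0.565 + 0.164
   = 2.46
p-value = 0.6514

Since p-value > α = 0.01, we fail to reject H₀.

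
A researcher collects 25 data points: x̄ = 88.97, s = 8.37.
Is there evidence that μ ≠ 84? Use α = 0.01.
One-sample t-test:
H₀: μ = 84
H₁: μ ≠ 84
df = n - 1 = 24
t = (x̄ - μ₀) / (s/√n) = (88.97 - 84) / (8.37/√25) = 2.969
p-value = 0.0067

Since p-value < α = 0.01, we reject H₀.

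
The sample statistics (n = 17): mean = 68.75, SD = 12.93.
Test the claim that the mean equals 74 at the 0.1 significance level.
One-sample t-test:
H₀: μ = 74
H₁: μ ≠ 74
df = n - 1 = 16
t = (x̄ - μ₀) / (s/√n) = (68.75 - 74) / (12.93/√17) = -1.674
p-value = 0.1135

Since p-value > α = 0.1, we fail to reject H₀.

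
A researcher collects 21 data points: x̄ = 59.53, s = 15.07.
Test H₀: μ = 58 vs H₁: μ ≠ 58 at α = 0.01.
One-sample t-test:
H₀: μ = 58
H₁: μ ≠ 58
df = n - 1 = 20
t = (x̄ - μ₀) / (s/√n) = (59.53 - 58) / (15.07/√21) = 0.465
p-value = 0.6468

Since p-value > α = 0.01, we fail to reject H₀.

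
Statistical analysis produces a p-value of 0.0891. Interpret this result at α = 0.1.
Since p = 0.0891 < α = 0.1, reject H₀.
There is sufficient evidence to reject the null hypothesis; the result is statistically significant at the 0.1 level.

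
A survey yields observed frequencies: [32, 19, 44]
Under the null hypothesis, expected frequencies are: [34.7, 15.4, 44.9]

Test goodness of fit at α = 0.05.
Chi-square goodness of fit test:
H₀: observed counts match expected distribution
H₁: observed counts differ from expected distribution
df = k - 1 = 2
χ² = Σ(O - E)²/E
   = (32 - 34.7)²/34.7 + (19 - 15.4)²/15.4 + (44 - 44.9)²/44.9
   = 0.210 + 0.842 + 0.018
   = 1.07
p-value = 0.5858

Since p-value > α = 0.05, we fail to reject H₀.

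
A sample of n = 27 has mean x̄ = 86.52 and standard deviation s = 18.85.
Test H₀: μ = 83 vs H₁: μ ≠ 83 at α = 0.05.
One-sample t-test:
H₀: μ = 83
H₁: μ ≠ 83
df = n - 1 = 26
t = (x̄ - μ₀) / (s/√n) = (86.52 - 83) / (18.85/√27) = 0.970
p-value = 0.3408

Since p-value > α = 0.05, we fail to reject H₀.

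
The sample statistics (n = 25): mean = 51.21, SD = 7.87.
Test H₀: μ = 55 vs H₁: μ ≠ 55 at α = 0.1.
One-sample t-test:
H₀: μ = 55
H₁: μ ≠ 55
df = n - 1 = 24
t = (x̄ - μ₀) / (s/√n) = (51.21 - 55) / (7.87/√25) = -2.408
p-value = 0.0241

Since p-value < α = 0.1, we reject H₀.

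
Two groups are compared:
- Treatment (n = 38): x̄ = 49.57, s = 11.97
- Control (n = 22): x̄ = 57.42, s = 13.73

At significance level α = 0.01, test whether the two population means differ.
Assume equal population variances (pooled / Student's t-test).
Student's two-sample t-test (equal variances):
H₀: μ₁ = μ₂
H₁: μ₁ ≠ μ₂
df = n₁ + n₂ - 2 = 58
Pooled variance s_p² = [(n₁-1)s₁² + (n₂-1)s₂²] / (n₁ + n₂ - 2) = [(37)(11.97²) + (21)(13.73²)] / 58 = 159.6580
SE = √(s_p²(1/n₁ + 1/n₂)) = √(159.6580 × (1/38 + 1/22)) = 3.3851
t = (x̄₁ - x̄₂) / SE = (49.57 - 57.42) / 3.3851 = -7.85 / 3.3851 = -2.319
p-value = 0.0239

Since p-value > α = 0.01, we fail to reject H₀.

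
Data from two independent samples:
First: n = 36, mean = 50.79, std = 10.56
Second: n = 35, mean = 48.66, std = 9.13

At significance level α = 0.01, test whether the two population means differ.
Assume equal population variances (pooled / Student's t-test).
Student's two-sample t-test (equal variances):
H₀: μ₁ = μ₂
H₁: μ₁ ≠ μ₂
df = n₁ + n₂ - 2 = 69
Pooled variance s_p² = [(n₁-1)s₁² + (n₂-1)s₂²] / (n₁ + n₂ - 2) = [(35)(10.56²) + (34)(9.13²)] / 69 = 97.6393
SE = √(s_p²(1/n₁ + 1/n₂)) = √(97.6393 × (1/36 + 1/35)) = 2.3456
t = (x̄₁ - x̄₂) / SE = (50.79 - 48.66) / 2.3456 = 2.13 / 2.3456 = 0.908
p-value = 0.3670

Since p-value > α = 0.01, we fail to reject H₀.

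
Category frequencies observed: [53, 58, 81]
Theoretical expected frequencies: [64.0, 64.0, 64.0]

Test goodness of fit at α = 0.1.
Chi-square goodness of fit test:
H₀: observed counts match expected distribution
H₁: observed counts differ from expected distribution
df = k - 1 = 2
χ² = Σ(O - E)²/E
   = (53 - 64.0)²/64.0 + (58 - 64.0)²/64.0 + (81 - 64.0)²/64.0
   = 1.891 + 0.562 + 4.516
   = 6.97
p-value = 0.0307

Since p-value < α = 0.1, we reject H₀.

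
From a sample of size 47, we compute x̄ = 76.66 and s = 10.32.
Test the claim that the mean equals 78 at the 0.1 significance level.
One-sample t-test:
H₀: μ = 78
H₁: μ ≠ 78
df = n - 1 = 46
t = (x̄ - μ₀) / (s/√n) = (76.66 - 78) / (10.32/√47) = -0.890
p-value = 0.3780

Since p-value > α = 0.1, we fail to reject H₀.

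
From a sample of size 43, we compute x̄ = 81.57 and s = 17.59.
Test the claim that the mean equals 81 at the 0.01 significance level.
One-sample t-test:
H₀: μ = 81
H₁: μ ≠ 81
df = n - 1 = 42
t = (x̄ - μ₀) / (s/√n) = (81.57 - 81) / (17.59/√43) = 0.212
p-value = 0.8328

Since p-value > α = 0.01, we fail to reject H₀.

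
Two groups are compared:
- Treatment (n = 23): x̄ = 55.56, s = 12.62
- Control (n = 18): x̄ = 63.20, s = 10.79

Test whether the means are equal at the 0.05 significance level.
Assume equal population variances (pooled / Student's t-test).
Student's two-sample t-test (equal variances):
H₀: μ₁ = μ₂
H₁: μ₁ ≠ μ₂
df = n₁ + n₂ - 2 = 39
Pooled variance s_p² = [(n₁-1)s₁² + (n₂-1)s₂²] / (n₁ + n₂ - 2) = [(22)(12.62²) + (17)(10.79²)] / 39 = 140.5904
SE = √(s_p²(1/n₁ + 1/n₂)) = √(140.5904 × (1/23 + 1/18)) = 3.7314
t = (x̄₁ - x̄₂) / SE = (55.56 - 63.20) / 3.7314 = -7.64 / 3.7314 = -2.047
p-value = 0.0474

Since p-value < α = 0.05, we reject H₀.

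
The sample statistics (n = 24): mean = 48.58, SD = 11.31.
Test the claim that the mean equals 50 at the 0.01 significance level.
One-sample t-test:
H₀: μ = 50
H₁: μ ≠ 50
df = n - 1 = 23
t = (x̄ - μ₀) / (s/√n) = (48.58 - 50) / (11.31/√24) = -0.615
p-value = 0.5445

Since p-value > α = 0.01, we fail to reject H₀.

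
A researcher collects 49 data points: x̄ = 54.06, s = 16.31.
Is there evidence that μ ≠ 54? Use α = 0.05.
One-sample t-test:
H₀: μ = 54
H₁: μ ≠ 54
df = n - 1 = 48
t = (x̄ - μ₀) / (s/√n) = (54.06 - 54) / (16.31/√49) = 0.026
p-value = 0.9796

Since p-value > α = 0.05, we fail to reject H₀.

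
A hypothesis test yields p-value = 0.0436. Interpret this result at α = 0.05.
Since p = 0.0436 < α = 0.05, reject H₀.
There is sufficient evidence to reject the null hypothesis; the result is statistically significant at the 0.05 level.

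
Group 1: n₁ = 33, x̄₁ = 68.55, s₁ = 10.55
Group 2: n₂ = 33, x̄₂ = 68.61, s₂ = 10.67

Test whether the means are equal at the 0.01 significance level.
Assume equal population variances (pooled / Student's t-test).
Student's two-sample t-test (equal variances):
H₀: μ₁ = μ₂
H₁: μ₁ ≠ μ₂
df = n₁ + n₂ - 2 = 64
Pooled variance s_p² = [(n₁-1)s₁² + (n₂-1)s₂²] / (n₁ + n₂ - 2) = [(32)(10.55²) + (32)(10.67²)] / 64 = 112.5757
SE = √(s_p²(1/n₁ + 1/n₂)) = √(112.5757 × (1/33 + 1/33)) = 2.6120
t = (x̄₁ - x̄₂) / SE = (68.55 - 68.61) / 2.6120 = -0.06 / 2.6120 = -0.023
p-value = 0.9817

Since p-value > α = 0.01, we fail to reject H₀.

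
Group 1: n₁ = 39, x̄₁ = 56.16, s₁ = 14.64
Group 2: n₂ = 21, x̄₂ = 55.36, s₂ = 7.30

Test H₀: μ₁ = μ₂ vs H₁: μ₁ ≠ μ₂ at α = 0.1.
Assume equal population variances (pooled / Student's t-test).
Student's two-sample t-test (equal variances):
H₀: μ₁ = μ₂
H₁: μ₁ ≠ μ₂
df = n₁ + n₂ - 2 = 58
Pooled variance s_p² = [(n₁-1)s₁² + (n₂-1)s₂²] / (n₁ + n₂ - 2) = [(38)(14.64²) + (20)(7.30²)] / 58 = 158.7987
SE = √(s_p²(1/n₁ + 1/n₂)) = √(158.7987 × (1/39 + 1/21)) = 3.4108
t = (x̄₁ - x̄₂) / SE = (56.16 - 55.36) / 3.4108 = 0.80 / 3.4108 = 0.235
p-value = 0.8154

Since p-value > α = 0.1, we fail to reject H₀.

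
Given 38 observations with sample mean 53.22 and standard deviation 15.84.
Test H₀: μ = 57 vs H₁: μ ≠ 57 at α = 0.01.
One-sample t-test:
H₀: μ = 57
H₁: μ ≠ 57
df = n - 1 = 37
t = (x̄ - μ₀) / (s/√n) = (53.22 - 57) / (15.84/√38) = -1.471
p-value = 0.1497

Since p-value > α = 0.01, we fail to reject H₀.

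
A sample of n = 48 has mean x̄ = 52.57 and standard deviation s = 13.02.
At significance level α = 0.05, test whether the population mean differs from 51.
One-sample t-test:
H₀: μ = 51
H₁: μ ≠ 51
df = n - 1 = 47
t = (x̄ - μ₀) / (s/√n) = (52.57 - 51) / (13.02/√48) = 0.835
p-value = 0.4077

Since p-value > α = 0.05, we fail to reject H₀.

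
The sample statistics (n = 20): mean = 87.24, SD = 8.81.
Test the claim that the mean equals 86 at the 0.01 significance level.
One-sample t-test:
H₀: μ = 86
H₁: μ ≠ 86
df = n - 1 = 19
t = (x̄ - μ₀) / (s/√n) = (87.24 - 86) / (8.81/√20) = 0.629
p-value = 0.5366

Since p-value > α = 0.01, we fail to reject H₀.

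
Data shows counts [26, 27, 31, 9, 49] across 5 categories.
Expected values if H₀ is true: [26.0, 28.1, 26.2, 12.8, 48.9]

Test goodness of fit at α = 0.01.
Chi-square goodness of fit test:
H₀: observed counts match expected distribution
H₁: observed counts differ from expected distribution
df = k - 1 = 4
χ² = Σ(O - E)²/E
   = (26 - 26.0)²/26.0 + (27 - 28.1)²/28.1 + (31 - 26.2)²/26.2 + (9 - 12.8)²/12.8 + (49 - 48.9)²/48.9
   = 0.000 + 0.043 + 0.879 + 1.128 + 0.000
   = 2.05
p-value = 0.7264

Since p-value > α = 0.01, we fail to reject H₀.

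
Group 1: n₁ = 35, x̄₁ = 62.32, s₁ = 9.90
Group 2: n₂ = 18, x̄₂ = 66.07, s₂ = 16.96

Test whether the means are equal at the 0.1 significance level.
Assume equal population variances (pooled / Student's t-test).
Student's two-sample t-test (equal variances):
H₀: μ₁ = μ₂
H₁: μ₁ ≠ μ₂
df = n₁ + n₂ - 2 = 51
Pooled variance s_p² = [(n₁-1)s₁² + (n₂-1)s₂²] / (n₁ + n₂ - 2) = [(34)(9.90²) + (17)(16.96²)] / 51 = 161.2205
SE = √(s_p²(1/n₁ + 1/n₂)) = √(161.2205 × (1/35 + 1/18)) = 3.6828
t = (x̄₁ - x̄₂) / SE = (62.32 - 66.07) / 3.6828 = -3.75 / 3.6828 = -1.018
p-value = 0.3134

Since p-value > α = 0.1, we fail to reject H₀.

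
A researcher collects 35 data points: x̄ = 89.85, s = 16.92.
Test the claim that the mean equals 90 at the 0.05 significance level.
One-sample t-test:
H₀: μ = 90
H₁: μ ≠ 90
df = n - 1 = 34
t = (x̄ - μ₀) / (s/√n) = (89.85 - 90) / (16.92/√35) = -0.052
p-value = 0.9585

Since p-value > α = 0.05, we fail to reject H₀.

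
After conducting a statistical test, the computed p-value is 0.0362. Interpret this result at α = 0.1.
Since p = 0.0362 < α = 0.1, reject H₀.
There is sufficient evidence to reject the null hypothesis; the result is statistically significant at the 0.1 level.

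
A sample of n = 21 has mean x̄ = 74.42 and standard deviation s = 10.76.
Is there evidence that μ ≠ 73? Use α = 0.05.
One-sample t-test:
H₀: μ = 73
H₁: μ ≠ 73
df = n - 1 = 20
t = (x̄ - μ₀) / (s/√n) = (74.42 - 73) / (10.76/√21) = 0.605
p-value = 0.5521

Since p-value > α = 0.05, we fail to reject H₀.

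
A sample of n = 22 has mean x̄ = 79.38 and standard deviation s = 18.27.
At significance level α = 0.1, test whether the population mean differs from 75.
One-sample t-test:
H₀: μ = 75
H₁: μ ≠ 75
df = n - 1 = 21
t = (x̄ - μ₀) / (s/√n) = (79.38 - 75) / (18.27/√22) = 1.124
p-value = 0.2735

Since p-value > α = 0.1, we fail to reject H₀.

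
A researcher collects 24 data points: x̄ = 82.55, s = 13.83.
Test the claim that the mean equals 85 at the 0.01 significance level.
One-sample t-test:
H₀: μ = 85
H₁: μ ≠ 85
df = n - 1 = 23
t = (x̄ - μ₀) / (s/√n) = (82.55 - 85) / (13.83/√24) = -0.868
p-value = 0.3944

Since p-value > α = 0.01, we fail to reject H₀.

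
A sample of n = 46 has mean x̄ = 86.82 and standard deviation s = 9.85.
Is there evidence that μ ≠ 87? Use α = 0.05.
One-sample t-test:
H₀: μ = 87
H₁: μ ≠ 87
df = n - 1 = 45
t = (x̄ - μ₀) / (s/√n) = (86.82 - 87) / (9.85/√46) = -0.124
p-value = 0.9019

Since p-value > α = 0.05, we fail to reject H₀.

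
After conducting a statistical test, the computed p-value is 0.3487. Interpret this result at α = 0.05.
Since p = 0.3487 > α = 0.05, fail to reject H₀.
There is insufficient evidence to reject the null hypothesis; the result is not statistically significant at the 0.05 level.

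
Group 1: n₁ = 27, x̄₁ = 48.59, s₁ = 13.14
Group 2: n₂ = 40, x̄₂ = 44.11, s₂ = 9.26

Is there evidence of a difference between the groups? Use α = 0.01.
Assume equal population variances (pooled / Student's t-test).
Student's two-sample t-test (equal variances):
H₀: μ₁ = μ₂
H₁: μ₁ ≠ μ₂
df = n₁ + n₂ - 2 = 65
Pooled variance s_p² = [(n₁-1)s₁² + (n₂-1)s₂²] / (n₁ + n₂ - 2) = [(26)(13.14²) + (39)(9.26²)] / 65 = 120.5124
SE = √(s_p²(1/n₁ + 1/n₂)) = √(120.5124 × (1/27 + 1/40)) = 2.7343
t = (x̄₁ - x̄₂) / SE = (48.59 - 44.11) / 2.7343 = 4.48 / 2.7343 = 1.638
p-value = 0.1062

Since p-value > α = 0.01, we fail to reject H₀.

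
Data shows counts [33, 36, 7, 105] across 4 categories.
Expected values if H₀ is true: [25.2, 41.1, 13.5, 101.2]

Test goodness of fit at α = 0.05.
Chi-square goodness of fit test:
H₀: observed counts match expected distribution
H₁: observed counts differ from expected distribution
df = k - 1 = 3
χ² = Σ(O - E)²/E
   = (33 - 25.2)²/25.2 + (36 - 41.1)²/41.1 + (7 - 13.5)²/13.5 + (105 - 101.2)²/101.2
   = 2.414 + 0.633 + 3.130 + 0.143
   = 6.32
p-value = 0.0971

Since p-value > α = 0.05, we fail to reject H₀.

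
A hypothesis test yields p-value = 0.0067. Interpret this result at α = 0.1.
Since p = 0.0067 < α = 0.1, reject H₀.
There is sufficient evidence to reject the null hypothesis; the result is statistically significant at the 0.1 level.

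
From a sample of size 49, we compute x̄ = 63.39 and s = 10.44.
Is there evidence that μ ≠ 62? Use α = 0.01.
One-sample t-test:
H₀: μ = 62
H₁: μ ≠ 62
df = n - 1 = 48
t = (x̄ - μ₀) / (s/√n) = (63.39 - 62) / (10.44/√49) = 0.932
p-value = 0.3560

Since p-value > α = 0.01, we fail to reject H₀.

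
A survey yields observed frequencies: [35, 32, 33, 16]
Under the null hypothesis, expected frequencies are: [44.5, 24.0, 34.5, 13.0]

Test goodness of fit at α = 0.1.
Chi-square goodness of fit test:
H₀: observed counts match expected distribution
H₁: observed counts differ from expected distribution
df = k - 1 = 3
χ² = Σ(O - E)²/E
   = (35 - 44.5)²/44.5 + (32 - 24.0)²/24.0 + (33 - 34.5)²/34.5 + (16 - 13.0)²/13.0
   = 2.028 + 2.667 + 0.065 + 0.692
   = 5.45
p-value = 0.1415

Since p-value > α = 0.1, we fail to reject H₀.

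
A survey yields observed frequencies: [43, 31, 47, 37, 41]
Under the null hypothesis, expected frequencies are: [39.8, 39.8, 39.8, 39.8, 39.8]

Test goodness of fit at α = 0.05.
Chi-square goodness of fit test:
H₀: observed counts match expected distribution
H₁: observed counts differ from expected distribution
df = k - 1 = 4
χ² = Σ(O - E)²/E
   = (43 - 39.8)²/39.8 + (31 - 39.8)²/39.8 + (47 - 39.8)²/39.8 + (37 - 39.8)²/39.8 + (41 - 39.8)²/39.8
   = 0.257 + 1.946 + 1.303 + 0.197 + 0.036
   = 3.74
p-value = 0.4425

Since p-value > α = 0.05, we fail to reject H₀.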